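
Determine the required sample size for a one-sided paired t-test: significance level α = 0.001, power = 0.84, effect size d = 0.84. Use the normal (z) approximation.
n = 24 pairs

Sample size formula (paired t-test, normal approximation):
n = ((z_α + z_β) / d)²

z_α = 3.090 (for α = 0.001, one-sided)
z_β = 0.994 (for power = 0.84)
d = 0.84

n = ((3.090 + 0.994) / 0.84)²
n = (4.862)²
n ≈ 23.64
Round up to the next whole number: n = 24 pairs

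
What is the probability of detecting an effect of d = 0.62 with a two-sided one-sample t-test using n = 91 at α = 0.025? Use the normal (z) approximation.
Power ≈ 1.00

Power calculation (one-sample t-test, normal approximation):
z_β = d · √n - z_{α/2}
z_β = 0.62 · √91 - 2.241
z_β = 0.62 · 9.539 - 2.241
z_β = 3.673

Power = Φ(z_β) = Φ(3.673) ≈ 1.000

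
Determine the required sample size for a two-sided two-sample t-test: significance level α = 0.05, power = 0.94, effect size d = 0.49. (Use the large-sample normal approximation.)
n = 103 per group

Sample size formula (two-sample t-test, normal approximation):
n = 2 · ((z_{α/2} + z_β) / d)²

z_{α/2} = 1.960 (for α = 0.05, two-sided)
z_β = 1.555 (for power = 0.94)
d = 0.49

n = 2 · ((1.960 + 1.555) / 0.49)²
n = 2 · (7.173)²
n ≈ 102.90
Round up to the next whole number: n = 103 per group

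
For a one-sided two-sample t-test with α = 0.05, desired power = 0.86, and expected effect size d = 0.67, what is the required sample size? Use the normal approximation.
n = 34 per group

Sample size formula (two-sample t-test, normal approximation):
n = 2 · ((z_α + z_β) / d)²

z_α = 1.645 (for α = 0.05, one-sided)
z_β = 1.080 (for power = 0.86)
d = 0.67

n = 2 · ((1.645 + 1.080) / 0.67)²
n = 2 · (4.067)²
n ≈ 33.08
Round up to the next whole number: n = 34 per group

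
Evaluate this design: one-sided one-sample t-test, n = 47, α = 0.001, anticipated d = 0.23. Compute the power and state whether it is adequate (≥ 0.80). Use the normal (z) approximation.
Power ≈ 0.07; the study is underpowered (power < 0.80)

Power calculation (one-sample t-test, normal approximation):
z_β = d · √n - z_α
z_β = 0.23 · √47 - 3.090
z_β = 0.23 · 6.856 - 3.090
z_β = -1.513

Power = Φ(z_β) = Φ(-1.513) ≈ 0.065

Effect size d = 0.23 is small by Cohen's convention (0.2/0.5/0.8).

Threshold: power ≥ 0.80 is conventionally adequate.
Power ≈ 0.07 → the study is underpowered (power < 0.80).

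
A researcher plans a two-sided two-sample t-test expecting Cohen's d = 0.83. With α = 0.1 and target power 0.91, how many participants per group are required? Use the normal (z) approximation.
n = 26 per group

Sample size formula (two-sample t-test, normal approximation):
n = 2 · ((z_{α/2} + z_β) / d)²

z_{α/2} = 1.645 (for α = 0.1, two-sided)
z_β = 1.341 (for power = 0.91)
d = 0.83

n = 2 · ((1.645 + 1.341) / 0.83)²
n = 2 · (3.598)²
n ≈ 25.89
Round up to the next whole number: n = 26 per group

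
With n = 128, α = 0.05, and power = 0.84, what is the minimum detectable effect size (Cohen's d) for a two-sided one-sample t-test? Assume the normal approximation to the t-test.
d ≈ 0.26

Minimum detectable effect (one-sample t-test, normal approximation):
d = (z_{α/2} + z_β) / √n
d = (1.960 + 0.994) / √128
d = 2.954 / 11.314
d ≈ 0.26

By Cohen's convention (0.2 small / 0.5 medium / 0.8 large): small effect.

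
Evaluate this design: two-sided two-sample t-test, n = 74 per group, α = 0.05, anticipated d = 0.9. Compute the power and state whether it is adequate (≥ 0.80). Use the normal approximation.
Power ≈ 1.00; the study is adequately powered (power ≥ 0.80)

Power calculation (two-sample t-test, normal approximation):
z_β = d · √(n/2) - z_{α/2}
z_β = 0.9 · √(74/2) - 1.960
z_β = 0.9 · 6.083 - 1.960
z_β = 3.515

Power = Φ(z_β) = Φ(3.515) ≈ 1.000

Effect size d = 0.9 is large by Cohen's convention (0.2/0.5/0.8).

Threshold: power ≥ 0.80 is conventionally adequate.
Power ≈ 1.00 → the study is adequately powered (power ≥ 0.80).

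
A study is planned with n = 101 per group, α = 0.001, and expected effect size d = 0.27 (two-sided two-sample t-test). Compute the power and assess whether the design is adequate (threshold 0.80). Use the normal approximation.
Power ≈ 0.09; the study is underpowered (power < 0.80)

Power calculation (two-sample t-test, normal approximation):
z_β = d · √(n/2) - z_{α/2}
z_β = 0.27 · √(101/2) - 3.291
z_β = 0.27 · 7.106 - 3.291
z_β = -1.372

Power = Φ(z_β) = Φ(-1.372) ≈ 0.085

Effect size d = 0.27 is small by Cohen's convention (0.2/0.5/0.8).

Threshold: power ≥ 0.80 is conventionally adequate.
Power ≈ 0.09 → the study is underpowered (power < 0.80).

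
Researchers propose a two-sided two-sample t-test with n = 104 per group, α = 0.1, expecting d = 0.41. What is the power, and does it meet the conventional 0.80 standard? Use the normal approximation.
Power ≈ 0.91; the study is adequately powered (power ≥ 0.80)

Power calculation (two-sample t-test, normal approximation):
z_β = d · √(n/2) - z_{α/2}
z_β = 0.41 · √(104/2) - 1.645
z_β = 0.41 · 7.211 - 1.645
z_β = 1.312

Power = Φ(z_β) = Φ(1.312) ≈ 0.905

Effect size d = 0.41 is small by Cohen's convention (0.2/0.5/0.8).

Threshold: power ≥ 0.80 is conventionally adequate.
Power ≈ 0.91 → the study is adequately powered (power ≥ 0.80).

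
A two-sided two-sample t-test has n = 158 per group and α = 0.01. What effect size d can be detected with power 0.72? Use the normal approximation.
d ≈ 0.36

Minimum detectable effect (two-sample t-test, normal approximation):
d = (z_{α/2} + z_β) / √(n/2)
d = (2.576 + 0.583) / √(158/2)
d = 3.159 / 8.888
d ≈ 0.36

By Cohen's convention (0.2 small / 0.5 medium / 0.8 large): small effect.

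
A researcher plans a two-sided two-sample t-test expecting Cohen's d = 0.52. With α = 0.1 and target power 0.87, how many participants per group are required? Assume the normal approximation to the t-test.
n = 57 per group

Sample size formula (two-sample t-test, normal approximation):
n = 2 · ((z_{α/2} + z_β) / d)²

z_{α/2} = 1.645 (for α = 0.1, two-sided)
z_β = 1.126 (for power = 0.87)
d = 0.52

n = 2 · ((1.645 + 1.126) / 0.52)²
n = 2 · (5.329)²
n ≈ 56.80
Round up to the next whole number: n = 57 per group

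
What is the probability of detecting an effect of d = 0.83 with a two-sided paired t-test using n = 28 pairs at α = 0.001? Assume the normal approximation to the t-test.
Power ≈ 0.86

Power calculation (paired t-test, normal approximation):
z_β = d · √n - z_{α/2}
z_β = 0.83 · √28 - 3.291
z_β = 0.83 · 5.292 - 3.291
z_β = 1.101

Power = Φ(z_β) = Φ(1.101) ≈ 0.865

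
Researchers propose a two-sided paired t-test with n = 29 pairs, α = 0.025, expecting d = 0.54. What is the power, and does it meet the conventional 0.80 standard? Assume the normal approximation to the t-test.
Power ≈ 0.75; the study is underpowered (power < 0.80)

Power calculation (paired t-test, normal approximation):
z_β = d · √n - z_{α/2}
z_β = 0.54 · √29 - 2.241
z_β = 0.54 · 5.385 - 2.241
z_β = 0.667

Power = Φ(z_β) = Φ(0.667) ≈ 0.747

Effect size d = 0.54 is medium by Cohen's convention (0.2/0.5/0.8).

Threshold: power ≥ 0.80 is conventionally adequate.
Power ≈ 0.75 → the study is underpowered (power < 0.80).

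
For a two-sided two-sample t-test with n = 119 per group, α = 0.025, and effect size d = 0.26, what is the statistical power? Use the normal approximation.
Power ≈ 0.41

Power calculation (two-sample t-test, normal approximation):
z_β = d · √(n/2) - z_{α/2}
z_β = 0.26 · √(119/2) - 2.241
z_β = 0.26 · 7.714 - 2.241
z_β = -0.236

Power = Φ(z_β) = Φ(-0.236) ≈ 0.407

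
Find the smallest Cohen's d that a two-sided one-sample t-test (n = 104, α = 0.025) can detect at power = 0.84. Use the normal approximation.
d ≈ 0.32

Minimum detectable effect (one-sample t-test, normal approximation):
d = (z_{α/2} + z_β) / √n
d = (2.241 + 0.994) / √104
d = 3.236 / 10.198
d ≈ 0.32

By Cohen's convention (0.2 small / 0.5 medium / 0.8 large): small effect.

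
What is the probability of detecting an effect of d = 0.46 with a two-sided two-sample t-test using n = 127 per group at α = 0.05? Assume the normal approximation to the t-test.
Power ≈ 0.96

Power calculation (two-sample t-test, normal approximation):
z_β = d · √(n/2) - z_{α/2}
z_β = 0.46 · √(127/2) - 1.960
z_β = 0.46 · 7.969 - 1.960
z_β = 1.706

Power = Φ(z_β) = Φ(1.706) ≈ 0.956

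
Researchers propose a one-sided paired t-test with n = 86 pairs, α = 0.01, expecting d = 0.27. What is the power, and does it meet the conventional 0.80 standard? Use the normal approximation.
Power ≈ 0.57; the study is underpowered (power < 0.80)

Power calculation (paired t-test, normal approximation):
z_β = d · √n - z_α
z_β = 0.27 · √86 - 2.326
z_β = 0.27 · 9.274 - 2.326
z_β = 0.178

Power = Φ(z_β) = Φ(0.178) ≈ 0.570

Effect size d = 0.27 is small by Cohen's convention (0.2/0.5/0.8).

Threshold: power ≥ 0.80 is conventionally adequate.
Power ≈ 0.57 → the study is underpowered (power < 0.80).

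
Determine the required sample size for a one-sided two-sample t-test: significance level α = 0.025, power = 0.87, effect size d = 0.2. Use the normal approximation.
n = 477 per group

Sample size formula (two-sample t-test, normal approximation):
n = 2 · ((z_α + z_β) / d)²

z_α = 1.960 (for α = 0.025, one-sided)
z_β = 1.126 (for power = 0.87)
d = 0.2

n = 2 · ((1.960 + 1.126) / 0.2)²
n = 2 · (15.430)²
n ≈ 476.17
Round up to the next whole number: n = 477 per group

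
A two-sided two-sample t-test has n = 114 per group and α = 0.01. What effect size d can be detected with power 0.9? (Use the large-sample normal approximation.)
d ≈ 0.51

Minimum detectable effect (two-sample t-test, normal approximation):
d = (z_{α/2} + z_β) / √(n/2)
d = (2.576 + 1.282) / √(114/2)
d = 3.857 / 7.550
d ≈ 0.51

By Cohen's convention (0.2 small / 0.5 medium / 0.8 large): medium effect.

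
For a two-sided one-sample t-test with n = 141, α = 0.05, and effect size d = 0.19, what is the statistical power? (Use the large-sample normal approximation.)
Power ≈ 0.62

Power calculation (one-sample t-test, normal approximation):
z_β = d · √n - z_{α/2}
z_β = 0.19 · √141 - 1.960
z_β = 0.19 · 11.874 - 1.960
z_β = 0.296

Power = Φ(z_β) = Φ(0.296) ≈ 0.616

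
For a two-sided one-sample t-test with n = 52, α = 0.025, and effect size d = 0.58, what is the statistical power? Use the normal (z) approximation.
Power ≈ 0.97

Power calculation (one-sample t-test, normal approximation):
z_β = d · √n - z_{α/2}
z_β = 0.58 · √52 - 2.241
z_β = 0.58 · 7.211 - 2.241
z_β = 1.941

Power = Φ(z_β) = Φ(1.941) ≈ 0.974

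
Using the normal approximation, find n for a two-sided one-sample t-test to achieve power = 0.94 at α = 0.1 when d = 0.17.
n = 355

Sample size formula (one-sample t-test, normal approximation):
n = ((z_{α/2} + z_β) / d)²

z_{α/2} = 1.645 (for α = 0.1, two-sided)
z_β = 1.555 (for power = 0.94)
d = 0.17

n = ((1.645 + 1.555) / 0.17)²
n = (18.824)²
n ≈ 354.34
Round up to the next whole number: n = 355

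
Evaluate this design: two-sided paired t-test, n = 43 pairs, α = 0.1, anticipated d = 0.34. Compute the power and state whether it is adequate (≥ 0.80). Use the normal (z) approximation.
Power ≈ 0.72; the study is underpowered (power < 0.80)

Power calculation (paired t-test, normal approximation):
z_β = d · √n - z_{α/2}
z_β = 0.34 · √43 - 1.645
z_β = 0.34 · 6.557 - 1.645
z_β = 0.585

Power = Φ(z_β) = Φ(0.585) ≈ 0.721

Effect size d = 0.34 is small by Cohen's convention (0.2/0.5/0.8).

Threshold: power ≥ 0.80 is conventionally adequate.
Power ≈ 0.72 → the study is underpowered (power < 0.80).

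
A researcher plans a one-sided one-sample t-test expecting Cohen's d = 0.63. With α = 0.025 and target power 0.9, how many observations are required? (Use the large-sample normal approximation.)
n = 27

Sample size formula (one-sample t-test, normal approximation):
n = ((z_α + z_β) / d)²

z_α = 1.960 (for α = 0.025, one-sided)
z_β = 1.282 (for power = 0.9)
d = 0.63

n = ((1.960 + 1.282) / 0.63)²
n = (5.146)²
n ≈ 26.48
Round up to the next whole number: n = 27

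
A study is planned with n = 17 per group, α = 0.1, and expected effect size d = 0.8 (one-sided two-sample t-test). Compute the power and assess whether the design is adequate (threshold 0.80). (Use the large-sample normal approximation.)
Power ≈ 0.85; the study is adequately powered (power ≥ 0.80)

Power calculation (two-sample t-test, normal approximation):
z_β = d · √(n/2) - z_α
z_β = 0.8 · √(17/2) - 1.282
z_β = 0.8 · 2.915 - 1.282
z_β = 1.051

Power = Φ(z_β) = Φ(1.051) ≈ 0.853

Effect size d = 0.8 is large by Cohen's convention (0.2/0.5/0.8).

Threshold: power ≥ 0.80 is conventionally adequate.
Power ≈ 0.85 → the study is adequately powered (power ≥ 0.80).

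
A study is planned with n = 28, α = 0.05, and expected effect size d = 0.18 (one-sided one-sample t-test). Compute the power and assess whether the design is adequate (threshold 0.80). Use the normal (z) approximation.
Power ≈ 0.24; the study is underpowered (power < 0.80)

Power calculation (one-sample t-test, normal approximation):
z_β = d · √n - z_α
z_β = 0.18 · √28 - 1.645
z_β = 0.18 · 5.292 - 1.645
z_β = -0.692

Power = Φ(z_β) = Φ(-0.692) ≈ 0.244

Effect size d = 0.18 is very small by Cohen's convention (0.2/0.5/0.8).

Threshold: power ≥ 0.80 is conventionally adequate.
Power ≈ 0.24 → the study is underpowered (power < 0.80).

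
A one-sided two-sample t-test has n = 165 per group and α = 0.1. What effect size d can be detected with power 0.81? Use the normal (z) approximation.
d ≈ 0.24

Minimum detectable effect (two-sample t-test, normal approximation):
d = (z_α + z_β) / √(n/2)
d = (1.282 + 0.878) / √(165/2)
d = 2.159 / 9.083
d ≈ 0.24

By Cohen's convention (0.2 small / 0.5 medium / 0.8 large): small effect.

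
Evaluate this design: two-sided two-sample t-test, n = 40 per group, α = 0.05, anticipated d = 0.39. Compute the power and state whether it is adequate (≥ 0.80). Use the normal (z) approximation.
Power ≈ 0.41; the study is underpowered (power < 0.80)

Power calculation (two-sample t-test, normal approximation):
z_β = d · √(n/2) - z_{α/2}
z_β = 0.39 · √(40/2) - 1.960
z_β = 0.39 · 4.472 - 1.960
z_β = -0.216

Power = Φ(z_β) = Φ(-0.216) ≈ 0.415

Effect size d = 0.39 is small by Cohen's convention (0.2/0.5/0.8).

Threshold: power ≥ 0.80 is conventionally adequate.
Power ≈ 0.41 → the study is underpowered (power < 0.80).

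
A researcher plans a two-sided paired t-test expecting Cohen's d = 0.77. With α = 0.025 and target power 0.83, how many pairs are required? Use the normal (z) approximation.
n = 18 pairs

Sample size formula (paired t-test, normal approximation):
n = ((z_{α/2} + z_β) / d)²

z_{α/2} = 2.241 (for α = 0.025, two-sided)
z_β = 0.954 (for power = 0.83)
d = 0.77

n = ((2.241 + 0.954) / 0.77)²
n = (4.149)²
n ≈ 17.21
Round up to the next whole number: n = 18 pairs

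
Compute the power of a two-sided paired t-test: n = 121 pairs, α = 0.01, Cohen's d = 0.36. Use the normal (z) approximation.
Power ≈ 0.92

Power calculation (paired t-test, normal approximation):
z_β = d · √n - z_{α/2}
z_β = 0.36 · √121 - 2.576
z_β = 0.36 · 11.000 - 2.576
z_β = 1.384

Power = Φ(z_β) = Φ(1.384) ≈ 0.917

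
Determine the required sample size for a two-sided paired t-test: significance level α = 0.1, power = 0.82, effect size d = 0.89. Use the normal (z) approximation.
n = 9 pairs

Sample size formula (paired t-test, normal approximation):
n = ((z_{α/2} + z_β) / d)²

z_{α/2} = 1.645 (for α = 0.1, two-sided)
z_β = 0.915 (for power = 0.82)
d = 0.89

n = ((1.645 + 0.915) / 0.89)²
n = (2.876)²
n ≈ 8.27
Round up to the next whole number: n = 9 pairs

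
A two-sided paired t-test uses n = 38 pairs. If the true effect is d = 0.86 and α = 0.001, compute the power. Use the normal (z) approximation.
Power ≈ 0.98

Power calculation (paired t-test, normal approximation):
z_β = d · √n - z_{α/2}
z_β = 0.86 · √38 - 3.291
z_β = 0.86 · 6.164 - 3.291
z_β = 2.011

Power = Φ(z_β) = Φ(2.011) ≈ 0.978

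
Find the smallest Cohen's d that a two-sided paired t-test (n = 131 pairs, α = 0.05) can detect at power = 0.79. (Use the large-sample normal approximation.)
d ≈ 0.24

Minimum detectable effect (paired t-test, normal approximation):
d = (z_{α/2} + z_β) / √n
d = (1.960 + 0.806) / √131
d = 2.766 / 11.446
d ≈ 0.24

By Cohen's convention (0.2 small / 0.5 medium / 0.8 large): small effect.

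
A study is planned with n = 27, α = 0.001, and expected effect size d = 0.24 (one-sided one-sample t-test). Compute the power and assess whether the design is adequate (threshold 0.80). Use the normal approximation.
Power ≈ 0.03; the study is underpowered (power < 0.80)

Power calculation (one-sample t-test, normal approximation):
z_β = d · √n - z_α
z_β = 0.24 · √27 - 3.090
z_β = 0.24 · 5.196 - 3.090
z_β = -1.843

Power = Φ(z_β) = Φ(-1.843) ≈ 0.033

Effect size d = 0.24 is small by Cohen's convention (0.2/0.5/0.8).

Threshold: power ≥ 0.80 is conventionally adequate.
Power ≈ 0.03 → the study is underpowered (power < 0.80).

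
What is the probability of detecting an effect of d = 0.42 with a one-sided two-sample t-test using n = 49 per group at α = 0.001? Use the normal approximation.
Power ≈ 0.16

Power calculation (two-sample t-test, normal approximation):
z_β = d · √(n/2) - z_α
z_β = 0.42 · √(49/2) - 3.090
z_β = 0.42 · 4.950 - 3.090
z_β = -1.011

Power = Φ(z_β) = Φ(-1.011) ≈ 0.156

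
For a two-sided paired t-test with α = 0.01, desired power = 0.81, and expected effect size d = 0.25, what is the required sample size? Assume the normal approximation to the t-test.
n = 191 pairs

Sample size formula (paired t-test, normal approximation):
n = ((z_{α/2} + z_β) / d)²

z_{α/2} = 2.576 (for α = 0.01, two-sided)
z_β = 0.878 (for power = 0.81)
d = 0.25

n = ((2.576 + 0.878) / 0.25)²
n = (13.816)²
n ≈ 190.88
Round up to the next whole number: n = 191 pairs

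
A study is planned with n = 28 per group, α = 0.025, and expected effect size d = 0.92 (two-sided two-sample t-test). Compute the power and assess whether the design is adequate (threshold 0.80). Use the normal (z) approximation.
Power ≈ 0.89; the study is adequately powered (power ≥ 0.80)

Power calculation (two-sample t-test, normal approximation):
z_β = d · √(n/2) - z_{α/2}
z_β = 0.92 · √(28/2) - 2.241
z_β = 0.92 · 3.742 - 2.241
z_β = 1.201

Power = Φ(z_β) = Φ(1.201) ≈ 0.885

Effect size d = 0.92 is large by Cohen's convention (0.2/0.5/0.8).

Threshold: power ≥ 0.80 is conventionally adequate.
Power ≈ 0.89 → the study is adequately powered (power ≥ 0.80).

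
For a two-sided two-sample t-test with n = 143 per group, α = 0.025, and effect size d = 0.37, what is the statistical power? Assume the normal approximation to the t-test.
Power ≈ 0.81

Power calculation (two-sample t-test, normal approximation):
z_β = d · √(n/2) - z_{α/2}
z_β = 0.37 · √(143/2) - 2.241
z_β = 0.37 · 8.456 - 2.241
z_β = 0.887

Power = Φ(z_β) = Φ(0.887) ≈ 0.813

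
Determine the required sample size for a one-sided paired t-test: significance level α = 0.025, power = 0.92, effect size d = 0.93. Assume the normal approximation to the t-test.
n = 14 pairs

Sample size formula (paired t-test, normal approximation):
n = ((z_α + z_β) / d)²

z_α = 1.960 (for α = 0.025, one-sided)
z_β = 1.405 (for power = 0.92)
d = 0.93

n = ((1.960 + 1.405) / 0.93)²
n = (3.618)²
n ≈ 13.09
Round up to the next whole number: n = 14 pairs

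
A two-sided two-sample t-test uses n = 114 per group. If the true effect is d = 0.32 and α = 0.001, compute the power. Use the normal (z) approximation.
Power ≈ 0.19

Power calculation (two-sample t-test, normal approximation):
z_β = d · √(n/2) - z_{α/2}
z_β = 0.32 · √(114/2) - 3.291
z_β = 0.32 · 7.550 - 3.291
z_β = -0.875

Power = Φ(z_β) = Φ(-0.875) ≈ 0.191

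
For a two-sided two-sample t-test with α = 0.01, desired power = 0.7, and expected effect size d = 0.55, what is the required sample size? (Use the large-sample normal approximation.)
n = 64 per group

Sample size formula (two-sample t-test, normal approximation):
n = 2 · ((z_{α/2} + z_β) / d)²

z_{α/2} = 2.576 (for α = 0.01, two-sided)
z_β = 0.524 (for power = 0.7)
d = 0.55

n = 2 · ((2.576 + 0.524) / 0.55)²
n = 2 · (5.636)²
n ≈ 63.53
Round up to the next whole number: n = 64 per group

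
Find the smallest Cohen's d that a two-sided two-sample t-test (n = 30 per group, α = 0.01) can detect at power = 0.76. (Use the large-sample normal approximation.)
d ≈ 0.85

Minimum detectable effect (two-sample t-test, normal approximation):
d = (z_{α/2} + z_β) / √(n/2)
d = (2.576 + 0.706) / √(30/2)
d = 3.282 / 3.873
d ≈ 0.85

By Cohen's convention (0.2 small / 0.5 medium / 0.8 large): large effect.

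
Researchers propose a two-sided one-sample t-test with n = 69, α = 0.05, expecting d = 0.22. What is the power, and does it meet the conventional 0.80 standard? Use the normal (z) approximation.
Power ≈ 0.45; the study is underpowered (power < 0.80)

Power calculation (one-sample t-test, normal approximation):
z_β = d · √n - z_{α/2}
z_β = 0.22 · √69 - 1.960
z_β = 0.22 · 8.307 - 1.960
z_β = -0.133

Power = Φ(z_β) = Φ(-0.133) ≈ 0.447

Effect size d = 0.22 is small by Cohen's convention (0.2/0.5/0.8).

Threshold: power ≥ 0.80 is conventionally adequate.
Power ≈ 0.45 → the study is underpowered (power < 0.80).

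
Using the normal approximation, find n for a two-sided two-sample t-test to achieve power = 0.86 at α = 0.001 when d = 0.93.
n = 45 per group

Sample size formula (two-sample t-test, normal approximation):
n = 2 · ((z_{α/2} + z_β) / d)²

z_{α/2} = 3.291 (for α = 0.001, two-sided)
z_β = 1.080 (for power = 0.86)
d = 0.93

n = 2 · ((3.291 + 1.080) / 0.93)²
n = 2 · (4.700)²
n ≈ 44.18
Round up to the next whole number: n = 45 per group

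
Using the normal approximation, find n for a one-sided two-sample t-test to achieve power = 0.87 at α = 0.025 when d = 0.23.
n = 361 per group

Sample size formula (two-sample t-test, normal approximation):
n = 2 · ((z_α + z_β) / d)²

z_α = 1.960 (for α = 0.025, one-sided)
z_β = 1.126 (for power = 0.87)
d = 0.23

n = 2 · ((1.960 + 1.126) / 0.23)²
n = 2 · (13.417)²
n ≈ 360.03
Round up to the next whole number: n = 361 per group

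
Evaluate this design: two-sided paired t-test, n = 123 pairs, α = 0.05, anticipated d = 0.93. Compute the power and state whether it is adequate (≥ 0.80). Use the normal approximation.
Power ≈ 1.00; the study is adequately powered (power ≥ 0.80)

Power calculation (paired t-test, normal approximation):
z_β = d · √n - z_{α/2}
z_β = 0.93 · √123 - 1.960
z_β = 0.93 · 11.091 - 1.960
z_β = 8.354

Power = Φ(z_β) = Φ(8.354) ≈ 1.000

Effect size d = 0.93 is large by Cohen's convention (0.2/0.5/0.8).

Threshold: power ≥ 0.80 is conventionally adequate.
Power ≈ 1.00 → the study is adequately powered (power ≥ 0.80).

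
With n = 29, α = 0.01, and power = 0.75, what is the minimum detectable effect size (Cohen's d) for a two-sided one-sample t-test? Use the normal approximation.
d ≈ 0.60

Minimum detectable effect (one-sample t-test, normal approximation):
d = (z_{α/2} + z_β) / √n
d = (2.576 + 0.674) / √29
d = 3.250 / 5.385
d ≈ 0.60

By Cohen's convention (0.2 small / 0.5 medium / 0.8 large): medium effect.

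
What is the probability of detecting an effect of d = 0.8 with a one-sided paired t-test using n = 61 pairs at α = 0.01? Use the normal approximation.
Power ≈ 1.00

Power calculation (paired t-test, normal approximation):
z_β = d · √n - z_α
z_β = 0.8 · √61 - 2.326
z_β = 0.8 · 7.810 - 2.326
z_β = 3.922

Power = Φ(z_β) = Φ(3.922) ≈ 1.000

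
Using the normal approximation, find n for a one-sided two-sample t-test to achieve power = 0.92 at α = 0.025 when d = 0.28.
n = 289 per group

Sample size formula (two-sample t-test, normal approximation):
n = 2 · ((z_α + z_β) / d)²

z_α = 1.960 (for α = 0.025, one-sided)
z_β = 1.405 (for power = 0.92)
d = 0.28

n = 2 · ((1.960 + 1.405) / 0.28)²
n = 2 · (12.018)²
n ≈ 288.86
Round up to the next whole number: n = 289 per group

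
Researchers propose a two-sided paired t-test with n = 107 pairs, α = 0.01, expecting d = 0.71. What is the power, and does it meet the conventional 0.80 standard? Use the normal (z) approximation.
Power ≈ 1.00; the study is adequately powered (power ≥ 0.80)

Power calculation (paired t-test, normal approximation):
z_β = d · √n - z_{α/2}
z_β = 0.71 · √107 - 2.576
z_β = 0.71 · 10.344 - 2.576
z_β = 4.768

Power = Φ(z_β) = Φ(4.768) ≈ 1.000

Effect size d = 0.71 is medium by Cohen's convention (0.2/0.5/0.8).

Threshold: power ≥ 0.80 is conventionally adequate.
Power ≈ 1.00 → the study is adequately powered (power ≥ 0.80).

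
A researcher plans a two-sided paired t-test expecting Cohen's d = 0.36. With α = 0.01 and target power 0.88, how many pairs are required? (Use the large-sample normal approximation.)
n = 109 pairs

Sample size formula (paired t-test, normal approximation):
n = ((z_{α/2} + z_β) / d)²

z_{α/2} = 2.576 (for α = 0.01, two-sided)
z_β = 1.175 (for power = 0.88)
d = 0.36

n = ((2.576 + 1.175) / 0.36)²
n = (10.419)²
n ≈ 108.56
Round up to the next whole number: n = 109 pairs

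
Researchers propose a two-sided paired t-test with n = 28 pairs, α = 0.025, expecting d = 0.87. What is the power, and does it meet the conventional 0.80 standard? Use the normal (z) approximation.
Power ≈ 0.99; the study is adequately powered (power ≥ 0.80)

Power calculation (paired t-test, normal approximation):
z_β = d · √n - z_{α/2}
z_β = 0.87 · √28 - 2.241
z_β = 0.87 · 5.292 - 2.241
z_β = 2.362

Power = Φ(z_β) = Φ(2.362) ≈ 0.991

Effect size d = 0.87 is large by Cohen's convention (0.2/0.5/0.8).

Threshold: power ≥ 0.80 is conventionally adequate.
Power ≈ 0.99 → the study is adequately powered (power ≥ 0.80).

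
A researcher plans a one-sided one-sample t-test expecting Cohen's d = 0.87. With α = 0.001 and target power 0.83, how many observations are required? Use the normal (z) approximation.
n = 22

Sample size formula (one-sample t-test, normal approximation):
n = ((z_α + z_β) / d)²

z_α = 3.090 (for α = 0.001, one-sided)
z_β = 0.954 (for power = 0.83)
d = 0.87

n = ((3.090 + 0.954) / 0.87)²
n = (4.648)²
n ≈ 21.60
Round up to the next whole number: n = 22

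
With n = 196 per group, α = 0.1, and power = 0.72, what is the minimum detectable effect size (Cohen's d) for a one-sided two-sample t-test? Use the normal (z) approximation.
d ≈ 0.19

Minimum detectable effect (two-sample t-test, normal approximation):
d = (z_α + z_β) / √(n/2)
d = (1.282 + 0.583) / √(196/2)
d = 1.864 / 9.899
d ≈ 0.19

By Cohen's convention (0.2 small / 0.5 medium / 0.8 large): very small effect.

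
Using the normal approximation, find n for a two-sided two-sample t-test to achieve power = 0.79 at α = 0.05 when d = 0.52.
n = 57 per group

Sample size formula (two-sample t-test, normal approximation):
n = 2 · ((z_{α/2} + z_β) / d)²

z_{α/2} = 1.960 (for α = 0.05, two-sided)
z_β = 0.806 (for power = 0.79)
d = 0.52

n = 2 · ((1.960 + 0.806) / 0.52)²
n = 2 · (5.319)²
n ≈ 56.58
Round up to the next whole number: n = 57 per group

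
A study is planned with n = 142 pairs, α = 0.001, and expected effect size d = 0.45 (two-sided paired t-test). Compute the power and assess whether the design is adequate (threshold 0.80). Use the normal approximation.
Power ≈ 0.98; the study is adequately powered (power ≥ 0.80)

Power calculation (paired t-test, normal approximation):
z_β = d · √n - z_{α/2}
z_β = 0.45 · √142 - 3.291
z_β = 0.45 · 11.916 - 3.291
z_β = 2.072

Power = Φ(z_β) = Φ(2.072) ≈ 0.981

Effect size d = 0.45 is small by Cohen's convention (0.2/0.5/0.8).

Threshold: power ≥ 0.80 is conventionally adequate.
Power ≈ 0.98 → the study is adequately powered (power ≥ 0.80).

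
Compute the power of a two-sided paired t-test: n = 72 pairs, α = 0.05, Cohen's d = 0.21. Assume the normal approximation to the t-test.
Power ≈ 0.43

Power calculation (paired t-test, normal approximation):
z_β = d · √n - z_{α/2}
z_β = 0.21 · √72 - 1.960
z_β = 0.21 · 8.485 - 1.960
z_β = -0.178

Power = Φ(z_β) = Φ(-0.178) ≈ 0.429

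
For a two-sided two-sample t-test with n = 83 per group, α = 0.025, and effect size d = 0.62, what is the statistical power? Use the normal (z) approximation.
Power ≈ 0.96

Power calculation (two-sample t-test, normal approximation):
z_β = d · √(n/2) - z_{α/2}
z_β = 0.62 · √(83/2) - 2.241
z_β = 0.62 · 6.442 - 2.241
z_β = 1.753

Power = Φ(z_β) = Φ(1.753) ≈ 0.960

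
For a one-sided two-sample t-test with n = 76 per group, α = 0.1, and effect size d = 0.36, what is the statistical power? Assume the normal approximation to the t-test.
Power ≈ 0.83

Power calculation (two-sample t-test, normal approximation):
z_β = d · √(n/2) - z_α
z_β = 0.36 · √(76/2) - 1.282
z_β = 0.36 · 6.164 - 1.282
z_β = 0.938

Power = Φ(z_β) = Φ(0.938) ≈ 0.826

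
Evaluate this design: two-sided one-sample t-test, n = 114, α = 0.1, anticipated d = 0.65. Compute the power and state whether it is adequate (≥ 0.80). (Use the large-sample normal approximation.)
Power ≈ 1.00; the study is adequately powered (power ≥ 0.80)

Power calculation (one-sample t-test, normal approximation):
z_β = d · √n - z_{α/2}
z_β = 0.65 · √114 - 1.645
z_β = 0.65 · 10.677 - 1.645
z_β = 5.295

Power = Φ(z_β) = Φ(5.295) ≈ 1.000

Effect size d = 0.65 is medium by Cohen's convention (0.2/0.5/0.8).

Threshold: power ≥ 0.80 is conventionally adequate.
Power ≈ 1.00 → the study is adequately powered (power ≥ 0.80).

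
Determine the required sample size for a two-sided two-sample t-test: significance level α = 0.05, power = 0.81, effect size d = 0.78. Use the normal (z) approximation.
n = 27 per group

Sample size formula (two-sample t-test, normal approximation):
n = 2 · ((z_{α/2} + z_β) / d)²

z_{α/2} = 1.960 (for α = 0.05, two-sided)
z_β = 0.878 (for power = 0.81)
d = 0.78

n = 2 · ((1.960 + 0.878) / 0.78)²
n = 2 · (3.638)²
n ≈ 26.47
Round up to the next whole number: n = 27 per group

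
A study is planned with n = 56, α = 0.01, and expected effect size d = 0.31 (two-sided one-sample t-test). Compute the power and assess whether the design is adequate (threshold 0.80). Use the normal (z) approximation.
Power ≈ 0.40; the study is underpowered (power < 0.80)

Power calculation (one-sample t-test, normal approximation):
z_β = d · √n - z_{α/2}
z_β = 0.31 · √56 - 2.576
z_β = 0.31 · 7.483 - 2.576
z_β = -0.256

Power = Φ(z_β) = Φ(-0.256) ≈ 0.399

Effect size d = 0.31 is small by Cohen's convention (0.2/0.5/0.8).

Threshold: power ≥ 0.80 is conventionally adequate.
Power ≈ 0.40 → the study is underpowered (power < 0.80).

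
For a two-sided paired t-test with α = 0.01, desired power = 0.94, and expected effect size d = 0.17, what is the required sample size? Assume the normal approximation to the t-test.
n = 591 pairs

Sample size formula (paired t-test, normal approximation):
n = ((z_{α/2} + z_β) / d)²

z_{α/2} = 2.576 (for α = 0.01, two-sided)
z_β = 1.555 (for power = 0.94)
d = 0.17

n = ((2.576 + 1.555) / 0.17)²
n = (24.300)²
n ≈ 590.49
Round up to the next whole number: n = 591 pairs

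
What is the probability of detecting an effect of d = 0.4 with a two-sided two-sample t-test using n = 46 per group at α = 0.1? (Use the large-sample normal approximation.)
Power ≈ 0.61

Power calculation (two-sample t-test, normal approximation):
z_β = d · √(n/2) - z_{α/2}
z_β = 0.4 · √(46/2) - 1.645
z_β = 0.4 · 4.796 - 1.645
z_β = 0.273

Power = Φ(z_β) = Φ(0.273) ≈ 0.608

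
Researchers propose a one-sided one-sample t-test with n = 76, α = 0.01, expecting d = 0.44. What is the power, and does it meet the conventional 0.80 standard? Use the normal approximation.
Power ≈ 0.93; the study is adequately powered (power ≥ 0.80)

Power calculation (one-sample t-test, normal approximation):
z_β = d · √n - z_α
z_β = 0.44 · √76 - 2.326
z_β = 0.44 · 8.718 - 2.326
z_β = 1.509

Power = Φ(z_β) = Φ(1.509) ≈ 0.934

Effect size d = 0.44 is small by Cohen's convention (0.2/0.5/0.8).

Threshold: power ≥ 0.80 is conventionally adequate.
Power ≈ 0.93 → the study is adequately powered (power ≥ 0.80).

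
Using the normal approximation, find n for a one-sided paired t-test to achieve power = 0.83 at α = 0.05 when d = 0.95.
n = 8 pairs

Sample size formula (paired t-test, normal approximation):
n = ((z_α + z_β) / d)²

z_α = 1.645 (for α = 0.05, one-sided)
z_β = 0.954 (for power = 0.83)
d = 0.95

n = ((1.645 + 0.954) / 0.95)²
n = (2.736)²
n ≈ 7.49
Round up to the next whole number: n = 8 pairs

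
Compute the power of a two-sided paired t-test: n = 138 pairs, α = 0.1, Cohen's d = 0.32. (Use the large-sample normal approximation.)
Power ≈ 0.98

Power calculation (paired t-test, normal approximation):
z_β = d · √n - z_{α/2}
z_β = 0.32 · √138 - 1.645
z_β = 0.32 · 11.747 - 1.645
z_β = 2.114

Power = Φ(z_β) = Φ(2.114) ≈ 0.983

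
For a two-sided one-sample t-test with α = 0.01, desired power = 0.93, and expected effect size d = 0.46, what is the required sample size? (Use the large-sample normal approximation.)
n = 78

Sample size formula (one-sample t-test, normal approximation):
n = ((z_{α/2} + z_β) / d)²

z_{α/2} = 2.576 (for α = 0.01, two-sided)
z_β = 1.476 (for power = 0.93)
d = 0.46

n = ((2.576 + 1.476) / 0.46)²
n = (8.809)²
n ≈ 77.60
Round up to the next whole number: n = 78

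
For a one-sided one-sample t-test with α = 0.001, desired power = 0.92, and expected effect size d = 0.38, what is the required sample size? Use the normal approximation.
n = 140

Sample size formula (one-sample t-test, normal approximation):
n = ((z_α + z_β) / d)²

z_α = 3.090 (for α = 0.001, one-sided)
z_β = 1.405 (for power = 0.92)
d = 0.38

n = ((3.090 + 1.405) / 0.38)²
n = (11.829)²
n ≈ 139.93
Round up to the next whole number: n = 140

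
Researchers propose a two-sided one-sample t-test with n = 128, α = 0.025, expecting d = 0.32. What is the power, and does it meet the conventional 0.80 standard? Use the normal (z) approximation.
Power ≈ 0.92; the study is adequately powered (power ≥ 0.80)

Power calculation (one-sample t-test, normal approximation):
z_β = d · √n - z_{α/2}
z_β = 0.32 · √128 - 2.241
z_β = 0.32 · 11.314 - 2.241
z_β = 1.379

Power = Φ(z_β) = Φ(1.379) ≈ 0.916

Effect size d = 0.32 is small by Cohen's convention (0.2/0.5/0.8).

Threshold: power ≥ 0.80 is conventionally adequate.
Power ≈ 0.92 → the study is adequately powered (power ≥ 0.80).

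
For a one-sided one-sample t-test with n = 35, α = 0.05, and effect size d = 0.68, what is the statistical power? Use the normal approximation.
Power ≈ 0.99

Power calculation (one-sample t-test, normal approximation):
z_β = d · √n - z_α
z_β = 0.68 · √35 - 1.645
z_β = 0.68 · 5.916 - 1.645
z_β = 2.378

Power = Φ(z_β) = Φ(2.378) ≈ 0.991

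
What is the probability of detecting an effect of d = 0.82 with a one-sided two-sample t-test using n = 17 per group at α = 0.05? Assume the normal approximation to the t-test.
Power ≈ 0.77

Power calculation (two-sample t-test, normal approximation):
z_β = d · √(n/2) - z_α
z_β = 0.82 · √(17/2) - 1.645
z_β = 0.82 · 2.915 - 1.645
z_β = 0.746

Power = Φ(z_β) = Φ(0.746) ≈ 0.772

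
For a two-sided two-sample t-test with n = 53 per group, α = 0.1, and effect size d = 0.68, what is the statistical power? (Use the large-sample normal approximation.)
Power ≈ 0.97

Power calculation (two-sample t-test, normal approximation):
z_β = d · √(n/2) - z_{α/2}
z_β = 0.68 · √(53/2) - 1.645
z_β = 0.68 · 5.148 - 1.645
z_β = 1.856

Power = Φ(z_β) = Φ(1.856) ≈ 0.968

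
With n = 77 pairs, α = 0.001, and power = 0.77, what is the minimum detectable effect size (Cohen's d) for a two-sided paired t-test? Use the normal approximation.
d ≈ 0.46

Minimum detectable effect (paired t-test, normal approximation):
d = (z_{α/2} + z_β) / √n
d = (3.291 + 0.739) / √77
d = 4.029 / 8.775
d ≈ 0.46

By Cohen's convention (0.2 small / 0.5 medium / 0.8 large): small effect.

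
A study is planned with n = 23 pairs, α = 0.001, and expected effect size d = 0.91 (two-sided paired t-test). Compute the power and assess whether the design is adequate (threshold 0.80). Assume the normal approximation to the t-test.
Power ≈ 0.86; the study is adequately powered (power ≥ 0.80)

Power calculation (paired t-test, normal approximation):
z_β = d · √n - z_{α/2}
z_β = 0.91 · √23 - 3.291
z_β = 0.91 · 4.796 - 3.291
z_β = 1.074

Power = Φ(z_β) = Φ(1.074) ≈ 0.859

Effect size d = 0.91 is large by Cohen's convention (0.2/0.5/0.8).

Threshold: power ≥ 0.80 is conventionally adequate.
Power ≈ 0.86 → the study is adequately powered (power ≥ 0.80).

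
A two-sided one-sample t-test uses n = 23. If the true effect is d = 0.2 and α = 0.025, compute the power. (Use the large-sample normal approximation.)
Power ≈ 0.10

Power calculation (one-sample t-test, normal approximation):
z_β = d · √n - z_{α/2}
z_β = 0.2 · √23 - 2.241
z_β = 0.2 · 4.796 - 2.241
z_β = -1.282

Power = Φ(z_β) = Φ(-1.282) ≈ 0.100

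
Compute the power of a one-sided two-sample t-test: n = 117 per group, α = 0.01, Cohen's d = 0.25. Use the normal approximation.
Power ≈ 0.34

Power calculation (two-sample t-test, normal approximation):
z_β = d · √(n/2) - z_α
z_β = 0.25 · √(117/2) - 2.326
z_β = 0.25 · 7.649 - 2.326
z_β = -0.414

Power = Φ(z_β) = Φ(-0.414) ≈ 0.339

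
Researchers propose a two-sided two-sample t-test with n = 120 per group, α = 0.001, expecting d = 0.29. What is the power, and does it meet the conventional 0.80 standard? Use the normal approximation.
Power ≈ 0.15; the study is underpowered (power < 0.80)

Power calculation (two-sample t-test, normal approximation):
z_β = d · √(n/2) - z_{α/2}
z_β = 0.29 · √(120/2) - 3.291
z_β = 0.29 · 7.746 - 3.291
z_β = -1.044

Power = Φ(z_β) = Φ(-1.044) ≈ 0.148

Effect size d = 0.29 is small by Cohen's convention (0.2/0.5/0.8).

Threshold: power ≥ 0.80 is conventionally adequate.
Power ≈ 0.15 → the study is underpowered (power < 0.80).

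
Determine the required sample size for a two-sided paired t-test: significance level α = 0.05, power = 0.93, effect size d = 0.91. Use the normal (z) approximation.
n = 15 pairs

Sample size formula (paired t-test, normal approximation):
n = ((z_{α/2} + z_β) / d)²

z_{α/2} = 1.960 (for α = 0.05, two-sided)
z_β = 1.476 (for power = 0.93)
d = 0.91

n = ((1.960 + 1.476) / 0.91)²
n = (3.776)²
n ≈ 14.26
Round up to the next whole number: n = 15 pairs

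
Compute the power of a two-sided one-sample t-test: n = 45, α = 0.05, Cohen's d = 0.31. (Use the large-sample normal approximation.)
Power ≈ 0.55

Power calculation (one-sample t-test, normal approximation):
z_β = d · √n - z_{α/2}
z_β = 0.31 · √45 - 1.960
z_β = 0.31 · 6.708 - 1.960
z_β = 0.120

Power = Φ(z_β) = Φ(0.120) ≈ 0.548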